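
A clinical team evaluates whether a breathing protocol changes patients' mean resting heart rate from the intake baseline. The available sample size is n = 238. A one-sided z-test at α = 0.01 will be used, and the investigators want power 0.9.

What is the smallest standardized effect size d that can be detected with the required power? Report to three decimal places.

Required noncentrality: δ = z_{0.01} + z_{0.10} = 2.326 + 1.282 = 3.608.
δ = d·√n ⇒ d = δ/√n = 3.608/√238 = 0.2339.

d ≈ 0.234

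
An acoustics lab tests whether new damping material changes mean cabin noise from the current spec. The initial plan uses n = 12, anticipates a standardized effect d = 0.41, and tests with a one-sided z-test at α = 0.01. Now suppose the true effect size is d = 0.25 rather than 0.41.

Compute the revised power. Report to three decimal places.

Power ≈ 0.072

With d = 0.25: δ = d·√n = 0.25 × √12 = 0.8660. Critical value z_{0.01} = 2.326.
Revised power = P(Z > 2.326 − δ) = Φ(-1.460) = 0.0721.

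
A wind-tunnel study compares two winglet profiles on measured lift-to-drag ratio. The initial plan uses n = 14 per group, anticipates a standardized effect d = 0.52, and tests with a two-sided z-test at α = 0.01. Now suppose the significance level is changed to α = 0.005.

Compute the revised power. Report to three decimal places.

δ = d·√(n/2) = 0.52 × √(14/2) = 1.3758 (unchanged). New critical value: z_{0.0025} = 2.807.
Revised power = Φ(δ − 2.807) + Φ(−δ − 2.807) = Φ(-1.431) + Φ(-4.183) = 0.0762 + 0.0000 = 0.0762.

Power ≈ 0.076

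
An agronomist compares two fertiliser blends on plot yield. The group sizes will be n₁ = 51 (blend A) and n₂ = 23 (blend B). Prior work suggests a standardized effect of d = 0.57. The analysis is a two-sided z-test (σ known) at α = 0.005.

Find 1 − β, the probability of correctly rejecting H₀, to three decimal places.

Noncentrality parameter: δ = d / √(1/n₁ + 1/n₂) = 0.57 / √(1/51 + 1/23) = 2.2694
Two-sided α = 0.005 → critical value z_{0.0025} = 2.807.
Power = Φ(δ − 2.807) + Φ(−δ − 2.807) = Φ(-0.538) + Φ(-5.076) = 0.2954 + 0.0000 = 0.2954.

Power ≈ 0.295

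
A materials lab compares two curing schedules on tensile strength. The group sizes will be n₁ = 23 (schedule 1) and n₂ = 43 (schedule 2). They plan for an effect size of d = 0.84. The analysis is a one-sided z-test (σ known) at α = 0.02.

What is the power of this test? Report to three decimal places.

Power ≈ 0.885

Noncentrality parameter: δ = d / √(1/n₁ + 1/n₂) = 0.84 / √(1/23 + 1/43) = 3.2517
One-sided α = 0.02 → critical value z_{0.02} = 2.054.
Power = P(Z > 2.054 − δ) = Φ(1.198) = 0.8845.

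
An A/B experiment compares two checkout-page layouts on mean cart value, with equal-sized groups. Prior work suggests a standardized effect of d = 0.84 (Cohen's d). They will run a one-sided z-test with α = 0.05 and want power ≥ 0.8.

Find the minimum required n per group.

For power 0.8 need Φ(δ − z_{0.05}) = 0.8, so δ = z_{0.05} + z_{0.20} = 1.645 + 0.842 = 2.486.
δ = d·√(n/2) ⇒ n = 2(δ/d)² = 2 × (2.486 / 0.84)² = 17.52.
Round up to the next whole unit.

n = 18 per group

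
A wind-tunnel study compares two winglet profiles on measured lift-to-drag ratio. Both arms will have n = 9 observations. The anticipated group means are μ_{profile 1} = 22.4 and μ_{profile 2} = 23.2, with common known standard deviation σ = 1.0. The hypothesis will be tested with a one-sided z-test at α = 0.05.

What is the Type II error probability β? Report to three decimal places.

β ≈ 0.479

Standardized effect: d = |μ_{profile 1} − μ_{profile 2}| / σ = |22.4 − 23.2| / 1.0 = 0.8000
Noncentrality parameter: δ = d·√(n/2) = 0.8000 × √(9/2) = 1.6971
One-sided α = 0.05 → critical value z_{0.05} = 1.645.
Power = Φ(δ − 1.645) = Φ(0.052) = 0.5208.
Type II error: β = 1 − power = 1 − 0.5208 = 0.4792.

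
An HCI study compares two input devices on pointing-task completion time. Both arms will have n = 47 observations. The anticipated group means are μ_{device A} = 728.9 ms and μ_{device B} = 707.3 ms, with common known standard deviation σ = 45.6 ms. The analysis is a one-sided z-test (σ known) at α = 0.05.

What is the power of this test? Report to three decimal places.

Power ≈ 0.743

Standardized effect: d = |μ_{device A} − μ_{device B}| / σ = |728.9 − 707.3| / 45.6 = 0.4737
Noncentrality parameter: δ = d·√(n/2) = 0.4737 × √(47/2) = 2.2963
One-sided α = 0.05 → critical value z_{0.05} = 1.645.
Power = P(Z > 1.645 − δ) = Φ(0.651) = 0.7426.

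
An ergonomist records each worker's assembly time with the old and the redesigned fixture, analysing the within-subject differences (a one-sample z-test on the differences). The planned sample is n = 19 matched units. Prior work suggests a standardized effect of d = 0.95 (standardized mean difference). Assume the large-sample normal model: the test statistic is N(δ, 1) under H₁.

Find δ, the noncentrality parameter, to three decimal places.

The noncentrality parameter scales effect size by the design's sample-size factor: δ = d·√n = 0.95 × √19 = 4.1410

δ ≈ 4.141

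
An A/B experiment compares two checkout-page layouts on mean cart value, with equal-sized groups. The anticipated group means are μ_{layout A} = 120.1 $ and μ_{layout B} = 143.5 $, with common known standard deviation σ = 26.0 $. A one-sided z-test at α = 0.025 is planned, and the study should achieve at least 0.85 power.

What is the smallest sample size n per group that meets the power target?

Standardized effect: d = |μ_{layout A} − μ_{layout B}| / σ = |120.1 − 143.5| / 26.0 = 0.9000
Set Φ(δ − 1.960) = 0.85; then δ − 1.960 = Φ⁻¹(0.85) = 1.036, giving δ = 2.996.
δ = d·√(n/2) ⇒ n = 2(δ/d)² = 2 × (2.996 / 0.9000)² = 22.17.
Rounding up, n = 23 per group.

n = 23 per group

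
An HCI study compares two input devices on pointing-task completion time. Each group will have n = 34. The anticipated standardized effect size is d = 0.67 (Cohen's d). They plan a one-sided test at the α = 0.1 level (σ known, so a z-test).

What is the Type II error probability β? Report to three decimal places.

β ≈ 0.069

Noncentrality parameter: δ = d·√(n/2) = 0.67 × √(34/2) = 2.7625
One-sided α = 0.1 → critical value z_{0.1} = 1.282.
Power = Φ(δ − 1.282) = Φ(1.481) = 0.9307.
Type II error: β = 1 − power = 1 − 0.9307 = 0.0693.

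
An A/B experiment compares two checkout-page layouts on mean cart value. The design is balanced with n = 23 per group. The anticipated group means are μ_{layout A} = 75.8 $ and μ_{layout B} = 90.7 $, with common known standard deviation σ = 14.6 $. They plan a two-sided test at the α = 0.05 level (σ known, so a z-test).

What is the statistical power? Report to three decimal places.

Power ≈ 0.933

Standardized effect: d = |μ_{layout A} − μ_{layout B}| / σ = |75.8 − 90.7| / 14.6 = 1.0205
Noncentrality parameter: δ = d·√(n/2) = 1.0205 × √(23/2) = 3.4608
Critical value for a two-sided test at α = 0.05: z_{α/2} = 1.960.
Power = Φ(δ − 1.960) + Φ(−δ − 1.960) = Φ(1.501) + Φ(-5.421) = 0.9333 + 0.0000 = 0.9333.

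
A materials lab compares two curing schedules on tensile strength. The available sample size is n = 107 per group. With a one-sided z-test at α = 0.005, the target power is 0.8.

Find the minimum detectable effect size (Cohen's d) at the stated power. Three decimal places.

d ≈ 0.467

Required noncentrality: δ = z_{0.005} + z_{0.20} = 2.576 + 0.842 = 3.417.
δ = d·√(n/2) ⇒ d = δ/√(n/2) = 3.417/√(107/2) = 0.4672.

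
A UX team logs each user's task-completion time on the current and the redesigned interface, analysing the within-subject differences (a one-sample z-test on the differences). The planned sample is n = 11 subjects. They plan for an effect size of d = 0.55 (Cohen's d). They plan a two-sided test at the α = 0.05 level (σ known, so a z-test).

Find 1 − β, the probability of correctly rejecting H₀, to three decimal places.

Noncentrality parameter: δ = d·√n = 0.55 × √11 = 1.8241
Two-sided α = 0.05 → critical value z_{0.025} = 1.960.
Power = Φ(δ − 1.960) + Φ(−δ − 1.960) = Φ(-0.136) + Φ(-3.784) = 0.4460 + 0.0001 = 0.4461.

Power ≈ 0.446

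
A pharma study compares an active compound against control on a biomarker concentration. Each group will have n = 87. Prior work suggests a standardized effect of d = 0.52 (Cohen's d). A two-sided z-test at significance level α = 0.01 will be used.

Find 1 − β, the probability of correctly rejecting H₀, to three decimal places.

Noncentrality parameter: δ = d·√(n/2) = 0.52 × √(87/2) = 3.4296
Critical value for a two-sided test at α = 0.01: z_{α/2} = 2.576.
Power = Φ(δ − 2.576) + Φ(−δ − 2.576) = Φ(0.854) + Φ(-6.005) = 0.8034 + 0.0000 = 0.8034.

Power ≈ 0.803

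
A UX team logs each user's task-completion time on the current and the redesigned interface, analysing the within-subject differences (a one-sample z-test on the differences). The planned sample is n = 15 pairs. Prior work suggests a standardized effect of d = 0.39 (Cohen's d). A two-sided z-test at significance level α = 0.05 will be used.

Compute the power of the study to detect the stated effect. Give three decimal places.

Power ≈ 0.327

Noncentrality parameter: λ = d·√n = 0.39 × √15 = 1.5105
Critical value for a two-sided test at α = 0.05: z_{α/2} = 1.960.
Power = Φ(λ − 1.960) + Φ(−λ − 1.960) = Φ(-0.450) + Φ(-3.470) = 0.3265 + 0.0003 = 0.3268.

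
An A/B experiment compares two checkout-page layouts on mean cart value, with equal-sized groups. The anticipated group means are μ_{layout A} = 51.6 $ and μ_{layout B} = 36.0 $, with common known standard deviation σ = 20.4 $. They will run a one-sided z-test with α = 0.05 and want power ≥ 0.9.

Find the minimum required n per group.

Standardized effect: d = |μ_{layout A} − μ_{layout B}| / σ = |51.6 − 36.0| / 20.4 = 0.7647
Set Φ(δ − 1.645) = 0.9; then δ − 1.645 = Φ⁻¹(0.9) = 1.282, giving δ = 2.926.
δ = d·√(n/2) ⇒ n = 2(δ/d)² = 2 × (2.926 / 0.7647)² = 29.29.
Rounding up, n = 30 per group.

n = 30 per group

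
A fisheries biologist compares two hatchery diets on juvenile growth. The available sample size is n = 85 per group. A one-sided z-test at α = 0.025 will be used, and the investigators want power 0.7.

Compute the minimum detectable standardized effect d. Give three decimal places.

d ≈ 0.381

Need Φ(δ − 1.960) = 0.7, so δ = 1.960 + 0.524 = 2.484.
δ = d·√(n/2) ⇒ d = δ/√(n/2) = 2.484/√(85/2) = 0.3811.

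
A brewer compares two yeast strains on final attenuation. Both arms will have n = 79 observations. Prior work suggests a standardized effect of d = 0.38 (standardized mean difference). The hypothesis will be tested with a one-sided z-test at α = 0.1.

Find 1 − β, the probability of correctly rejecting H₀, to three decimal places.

Noncentrality parameter: δ = d·√(n/2) = 0.38 × √(79/2) = 2.3883
Critical value for a one-sided test at α = 0.1: z_α = 1.282.
Power = Φ(δ − 1.282) = Φ(1.107) = 0.8658.

Power ≈ 0.866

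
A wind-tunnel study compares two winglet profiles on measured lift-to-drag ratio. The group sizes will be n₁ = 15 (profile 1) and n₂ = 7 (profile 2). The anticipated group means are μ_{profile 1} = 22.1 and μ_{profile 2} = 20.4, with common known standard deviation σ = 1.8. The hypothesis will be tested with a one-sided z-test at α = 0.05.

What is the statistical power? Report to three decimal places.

Standardized effect: d = |μ_{profile 1} − μ_{profile 2}| / σ = |22.1 − 20.4| / 1.8 = 0.9444
Noncentrality parameter: δ = d / √(1/n₁ + 1/n₂) = 0.9444 / √(1/15 + 1/7) = 2.0633
One-sided α = 0.05 → critical value z_{0.05} = 1.645.
Power = P(Z > 1.645 − δ) = Φ(0.418) = 0.6622.

Power ≈ 0.662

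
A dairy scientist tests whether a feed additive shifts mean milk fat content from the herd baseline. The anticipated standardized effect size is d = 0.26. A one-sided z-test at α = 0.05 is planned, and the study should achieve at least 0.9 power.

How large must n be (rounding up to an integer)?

Set Φ(δ − 1.645) = 0.9; then δ − 1.645 = Φ⁻¹(0.9) = 1.282, giving δ = 2.926.
δ = d·√n ⇒ n = (δ/d)² = (2.926 / 0.26)² = 126.68.
Rounding up, n = 127.

n = 127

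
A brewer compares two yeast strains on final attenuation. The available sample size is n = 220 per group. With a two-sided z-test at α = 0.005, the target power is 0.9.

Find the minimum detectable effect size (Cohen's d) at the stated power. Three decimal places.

Need Φ(δ − 2.807) = 0.9, so δ = 2.807 + 1.282 = 4.089.
(The second rejection-region term Φ(−δ − z_{α/2}) is negligible and dropped.)
δ = d·√(n/2) ⇒ d = δ/√(n/2) = 4.089/√(220/2) = 0.3898.

d ≈ 0.390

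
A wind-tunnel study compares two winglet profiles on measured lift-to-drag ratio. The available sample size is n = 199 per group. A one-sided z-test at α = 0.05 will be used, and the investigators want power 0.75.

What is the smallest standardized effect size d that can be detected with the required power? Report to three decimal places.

Need Φ(δ − 1.645) = 0.75, so δ = 1.645 + 0.674 = 2.319.
δ = d·√(n/2) ⇒ d = δ/√(n/2) = 2.319/√(199/2) = 0.2325.

d ≈ 0.233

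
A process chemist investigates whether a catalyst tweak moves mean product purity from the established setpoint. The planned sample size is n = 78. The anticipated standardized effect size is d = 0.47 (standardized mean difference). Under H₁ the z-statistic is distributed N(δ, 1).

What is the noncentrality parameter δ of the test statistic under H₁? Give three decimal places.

The noncentrality parameter scales effect size by the design's sample-size factor: δ = d·√n = 0.47 × √78 = 4.1509

δ ≈ 4.151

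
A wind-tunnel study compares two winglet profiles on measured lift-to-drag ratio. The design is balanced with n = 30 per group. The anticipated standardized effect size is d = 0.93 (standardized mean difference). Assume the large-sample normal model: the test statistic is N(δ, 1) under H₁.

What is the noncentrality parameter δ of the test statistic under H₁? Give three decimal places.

δ ≈ 3.602

The noncentrality parameter scales effect size by the design's sample-size factor: δ = d·√(n/2) = 0.93 × √(30/2) = 3.6019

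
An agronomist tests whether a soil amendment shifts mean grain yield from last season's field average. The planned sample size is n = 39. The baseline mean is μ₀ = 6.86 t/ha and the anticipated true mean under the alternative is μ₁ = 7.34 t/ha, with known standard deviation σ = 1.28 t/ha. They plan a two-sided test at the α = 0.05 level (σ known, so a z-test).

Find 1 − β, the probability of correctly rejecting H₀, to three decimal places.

Standardized effect: d = |μ₁ − μ₀| / σ = |7.34 − 6.86| / 1.28 = 0.3750
Noncentrality parameter: δ = d·√n = 0.3750 × √39 = 2.3419
Two-sided α = 0.05 → critical value z_{0.025} = 1.960.
Power = Φ(δ − 1.960) + Φ(−δ − 1.960) = Φ(0.382) + Φ(-4.302) = 0.6487 + 0.0000 = 0.6487.

Power ≈ 0.649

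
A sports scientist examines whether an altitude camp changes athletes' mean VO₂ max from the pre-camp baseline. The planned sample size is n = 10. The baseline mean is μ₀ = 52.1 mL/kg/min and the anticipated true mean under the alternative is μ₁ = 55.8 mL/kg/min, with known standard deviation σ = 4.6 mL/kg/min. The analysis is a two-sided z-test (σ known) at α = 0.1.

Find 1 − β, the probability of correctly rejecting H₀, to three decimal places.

Standardized effect: d = |μ₁ − μ₀| / σ = |55.8 − 52.1| / 4.6 = 0.8043
Noncentrality parameter: δ = d·√n = 0.8043 × √10 = 2.5436
Two-sided α = 0.1 → critical value z_{0.05} = 1.645.
Power = Φ(δ − 1.645) + Φ(−δ − 1.645) = Φ(0.899) + Φ(-4.188) = 0.8156 + 0.0000 = 0.8156.

Power ≈ 0.816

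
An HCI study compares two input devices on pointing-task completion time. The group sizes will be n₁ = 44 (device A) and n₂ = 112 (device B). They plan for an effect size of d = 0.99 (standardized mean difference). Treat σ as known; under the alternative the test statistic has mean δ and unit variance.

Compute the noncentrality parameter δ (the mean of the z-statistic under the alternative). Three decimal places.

The noncentrality parameter scales effect size by the design's sample-size factor: δ = d / √(1/n₁ + 1/n₂) = 0.99 / √(1/44 + 1/112) = 5.5643

δ ≈ 5.564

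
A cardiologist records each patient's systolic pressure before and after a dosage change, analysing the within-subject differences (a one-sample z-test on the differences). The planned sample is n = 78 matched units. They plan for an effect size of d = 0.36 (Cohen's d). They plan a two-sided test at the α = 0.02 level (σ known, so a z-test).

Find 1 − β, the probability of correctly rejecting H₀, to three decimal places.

Noncentrality parameter: δ = d·√n = 0.36 × √78 = 3.1794
Two-sided α = 0.02 → critical value z_{0.01} = 2.326.
Power = Φ(δ − 2.326) + Φ(−δ − 2.326) = Φ(0.853) + Φ(-5.506) = 0.8032 + 0.0000 = 0.8032.

Power ≈ 0.803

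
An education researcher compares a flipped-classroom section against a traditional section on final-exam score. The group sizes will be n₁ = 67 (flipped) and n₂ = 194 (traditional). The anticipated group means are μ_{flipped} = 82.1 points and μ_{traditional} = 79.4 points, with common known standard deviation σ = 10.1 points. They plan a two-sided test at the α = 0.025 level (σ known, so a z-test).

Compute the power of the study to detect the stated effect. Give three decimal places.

Standardized effect: d = |μ_{flipped} − μ_{traditional}| / σ = |82.1 − 79.4| / 10.1 = 0.2673
Noncentrality parameter: δ = d / √(1/n₁ + 1/n₂) = 0.2673 / √(1/67 + 1/194) = 1.8865
Two-sided α = 0.025 → critical value z_{0.0125} = 2.241.
Power = Φ(δ − 2.241) + Φ(−δ − 2.241) = Φ(-0.355) + Φ(-4.128) = 0.3613 + 0.0000 = 0.3614.

Power ≈ 0.361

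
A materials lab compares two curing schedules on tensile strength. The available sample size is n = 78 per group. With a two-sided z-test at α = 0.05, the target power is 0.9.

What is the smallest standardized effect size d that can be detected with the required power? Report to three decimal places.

d ≈ 0.519

Need Φ(δ − 1.960) = 0.9, so δ = 1.960 + 1.282 = 3.242.
(The second rejection-region term Φ(−δ − z_{α/2}) is negligible and dropped.)
δ = d·√(n/2) ⇒ d = δ/√(n/2) = 3.242/√(78/2) = 0.5191.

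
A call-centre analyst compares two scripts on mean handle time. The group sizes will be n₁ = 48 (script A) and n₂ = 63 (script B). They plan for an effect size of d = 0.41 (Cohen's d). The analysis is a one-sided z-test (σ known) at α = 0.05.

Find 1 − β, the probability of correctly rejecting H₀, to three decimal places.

Noncentrality parameter: δ = d / √(1/n₁ + 1/n₂) = 0.41 / √(1/48 + 1/63) = 2.1400
Critical value for a one-sided test at α = 0.05: z_α = 1.645.
Power = P(Z > 1.645 − δ) = Φ(0.495) = 0.6898.

Power ≈ 0.690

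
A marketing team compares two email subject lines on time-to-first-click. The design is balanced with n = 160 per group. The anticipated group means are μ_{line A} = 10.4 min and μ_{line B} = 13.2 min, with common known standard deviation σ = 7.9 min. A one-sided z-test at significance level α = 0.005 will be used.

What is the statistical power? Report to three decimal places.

Power ≈ 0.724

Standardized effect: d = |μ_{line A} − μ_{line B}| / σ = |10.4 − 13.2| / 7.9 = 0.3544
Noncentrality parameter: λ = d·√(n/2) = 0.3544 × √(160/2) = 3.1701
Critical value for a one-sided test at α = 0.005: z_α = 2.576.
Power = Φ(λ − 2.576) = Φ(0.594) = 0.7238.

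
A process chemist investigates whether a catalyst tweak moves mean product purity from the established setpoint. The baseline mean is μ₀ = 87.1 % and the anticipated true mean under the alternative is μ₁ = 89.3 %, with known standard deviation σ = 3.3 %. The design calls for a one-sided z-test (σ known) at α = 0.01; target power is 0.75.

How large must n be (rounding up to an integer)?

Standardized effect: d = |μ₁ − μ₀| / σ = |89.3 − 87.1| / 3.3 = 0.6667
Set Φ(δ − 2.326) = 0.75; then δ − 2.326 = Φ⁻¹(0.75) = 0.674, giving δ = 3.001.
δ = d·√n ⇒ n = (δ/d)² = (3.001 / 0.6667)² = 20.26.
Round up to the next whole unit.

n = 21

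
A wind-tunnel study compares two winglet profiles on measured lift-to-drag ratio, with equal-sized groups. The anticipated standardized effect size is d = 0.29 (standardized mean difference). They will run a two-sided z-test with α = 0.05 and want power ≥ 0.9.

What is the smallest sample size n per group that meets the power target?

For power 0.9 need Φ(δ − z_{0.025}) = 0.9, so δ = z_{0.025} + z_{0.10} = 1.960 + 1.282 = 3.242.
(For δ > 0 the lower-tail rejection region contributes negligibly to power, so the one-term inversion is standard.)
δ = d·√(n/2) ⇒ n = 2(δ/d)² = 2 × (3.242 / 0.29)² = 249.88.
Round up to the next whole unit.

n = 250 per group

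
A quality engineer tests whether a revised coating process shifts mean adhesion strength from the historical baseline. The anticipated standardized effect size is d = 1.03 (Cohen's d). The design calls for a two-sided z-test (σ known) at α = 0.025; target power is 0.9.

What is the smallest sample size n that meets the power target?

Set Φ(δ − 2.241) = 0.9; then δ − 2.241 = Φ⁻¹(0.9) = 1.282, giving δ = 3.523.
(Ignoring the negligible lower-tail rejection probability gives the usual closed-form inversion.)
δ = d·√n ⇒ n = (δ/d)² = (3.523 / 1.03)² = 11.70.
Round up to the next whole unit.

n = 12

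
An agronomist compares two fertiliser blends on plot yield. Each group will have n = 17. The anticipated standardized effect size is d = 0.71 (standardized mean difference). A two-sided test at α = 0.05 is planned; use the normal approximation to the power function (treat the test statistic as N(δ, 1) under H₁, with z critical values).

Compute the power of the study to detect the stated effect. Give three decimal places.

Noncentrality parameter: δ = d·√(n/2) = 0.71 × √(17/2) = 2.0700
Two-sided α = 0.05 → critical value z_{0.025} = 1.960.
Power = Φ(δ − 1.960) + Φ(−δ − 1.960) = Φ(0.110) + Φ(-4.030) = 0.5438 + 0.0000 = 0.5438.

Power ≈ 0.544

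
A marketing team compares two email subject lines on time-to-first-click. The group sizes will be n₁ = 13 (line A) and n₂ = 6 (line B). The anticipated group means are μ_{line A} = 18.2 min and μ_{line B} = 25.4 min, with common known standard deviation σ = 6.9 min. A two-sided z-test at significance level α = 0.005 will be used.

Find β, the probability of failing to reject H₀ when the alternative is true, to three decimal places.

β ≈ 0.756

Standardized effect: d = |μ_{line A} − μ_{line B}| / σ = |18.2 − 25.4| / 6.9 = 1.0435
Noncentrality parameter: δ = d / √(1/n₁ + 1/n₂) = 1.0435 / √(1/13 + 1/6) = 2.1142
Critical value for a two-sided test at α = 0.005: z_{α/2} = 2.807.
Power = Φ(δ − 2.807) + Φ(−δ − 2.807) = Φ(-0.693) + Φ(-4.921) = 0.2442 + 0.0000 = 0.2442.
Type II error: β = 1 − power = 1 − 0.2442 = 0.7558.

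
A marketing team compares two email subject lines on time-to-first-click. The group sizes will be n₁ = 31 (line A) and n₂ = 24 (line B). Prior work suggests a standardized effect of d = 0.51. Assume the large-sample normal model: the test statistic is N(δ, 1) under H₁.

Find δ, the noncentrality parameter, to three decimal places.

δ ≈ 1.876

The noncentrality parameter scales effect size by the design's sample-size factor: δ = d / √(1/n₁ + 1/n₂) = 0.51 / √(1/31 + 1/24) = 1.8758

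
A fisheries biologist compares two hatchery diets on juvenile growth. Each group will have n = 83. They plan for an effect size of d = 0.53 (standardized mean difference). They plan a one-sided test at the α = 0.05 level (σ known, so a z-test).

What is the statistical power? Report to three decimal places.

Noncentrality parameter: δ = d·√(n/2) = 0.53 × √(83/2) = 3.4143
One-sided α = 0.05 → critical value z_{0.05} = 1.645.
Power = P(Z > 1.645 − δ) = Φ(1.769) = 0.9616.

Power ≈ 0.962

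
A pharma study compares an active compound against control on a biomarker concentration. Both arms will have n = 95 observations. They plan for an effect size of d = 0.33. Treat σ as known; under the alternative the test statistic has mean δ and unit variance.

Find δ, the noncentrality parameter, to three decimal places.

δ = d·√(n/2) = 0.33 × √(95/2) = 2.2744

δ ≈ 2.274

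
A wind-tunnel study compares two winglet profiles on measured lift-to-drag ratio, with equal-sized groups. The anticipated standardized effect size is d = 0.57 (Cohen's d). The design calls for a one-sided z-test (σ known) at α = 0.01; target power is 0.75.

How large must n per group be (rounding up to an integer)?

n = 56 per group

For power 0.75 need Φ(δ − z_{0.01}) = 0.75, so δ = z_{0.01} + z_{0.25} = 2.326 + 0.674 = 3.001.
δ = d·√(n/2) ⇒ n = 2(δ/d)² = 2 × (3.001 / 0.57)² = 55.43.
Rounding up, n = 56 per group.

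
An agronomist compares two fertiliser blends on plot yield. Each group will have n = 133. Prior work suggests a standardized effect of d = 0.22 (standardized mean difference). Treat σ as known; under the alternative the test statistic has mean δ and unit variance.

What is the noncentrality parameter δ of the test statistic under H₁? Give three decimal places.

δ = d·√(n/2) = 0.22 × √(133/2) = 1.7940

δ ≈ 1.794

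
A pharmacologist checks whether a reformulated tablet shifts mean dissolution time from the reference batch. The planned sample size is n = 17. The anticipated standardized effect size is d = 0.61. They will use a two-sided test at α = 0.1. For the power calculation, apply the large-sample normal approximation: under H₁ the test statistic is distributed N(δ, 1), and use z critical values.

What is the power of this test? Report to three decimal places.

Noncentrality parameter: δ = d·√n = 0.61 × √17 = 2.5151
Critical value for a two-sided test at α = 0.1: z_{α/2} = 1.645.
Power = Φ(δ − 1.645) + Φ(−δ − 1.645) = Φ(0.870) + Φ(-4.160) = 0.8079 + 0.0000 = 0.8079.

Power ≈ 0.808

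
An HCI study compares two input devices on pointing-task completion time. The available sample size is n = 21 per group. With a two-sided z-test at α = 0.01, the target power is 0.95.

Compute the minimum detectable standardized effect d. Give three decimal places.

Required noncentrality: δ = z_{0.005} + z_{0.05} = 2.576 + 1.645 = 4.221.
(The second rejection-region term Φ(−δ − z_{α/2}) is negligible and dropped.)
δ = d·√(n/2) ⇒ d = δ/√(n/2) = 4.221/√(21/2) = 1.3025.

d ≈ 1.303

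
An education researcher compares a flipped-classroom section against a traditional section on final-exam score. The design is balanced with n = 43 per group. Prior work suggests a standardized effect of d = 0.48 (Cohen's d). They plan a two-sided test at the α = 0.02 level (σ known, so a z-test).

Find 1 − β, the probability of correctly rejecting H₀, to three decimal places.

Noncentrality parameter: δ = d·√(n/2) = 0.48 × √(43/2) = 2.2257
Critical value for a two-sided test at α = 0.02: z_{α/2} = 2.326.
Power = Φ(δ − 2.326) + Φ(−δ − 2.326) = Φ(-0.101) + Φ(-4.552) = 0.4599 + 0.0000 = 0.4599.

Power ≈ 0.460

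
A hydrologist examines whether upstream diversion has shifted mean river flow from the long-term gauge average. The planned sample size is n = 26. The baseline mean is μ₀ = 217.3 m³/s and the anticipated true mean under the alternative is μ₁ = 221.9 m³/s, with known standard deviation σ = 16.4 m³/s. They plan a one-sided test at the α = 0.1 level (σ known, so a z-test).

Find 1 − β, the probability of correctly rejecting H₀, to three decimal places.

Standardized effect: d = |μ₁ − μ₀| / σ = |221.9 − 217.3| / 16.4 = 0.2805
Noncentrality parameter: δ = d·√n = 0.2805 × √26 = 1.4302
One-sided α = 0.1 → critical value z_{0.1} = 1.282.
Power = P(Z > 1.282 − δ) = Φ(0.149) = 0.5591.

Power ≈ 0.559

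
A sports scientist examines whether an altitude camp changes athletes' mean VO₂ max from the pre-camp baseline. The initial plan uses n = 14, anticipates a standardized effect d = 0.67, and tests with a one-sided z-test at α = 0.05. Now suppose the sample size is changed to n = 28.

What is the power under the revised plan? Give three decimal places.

With n = 28: δ = d·√n = 0.67 × √28 = 3.5453. Critical value z_{0.05} = 1.645.
Revised power = P(Z > 1.645 − δ) = Φ(1.900) = 0.9713.

Power ≈ 0.971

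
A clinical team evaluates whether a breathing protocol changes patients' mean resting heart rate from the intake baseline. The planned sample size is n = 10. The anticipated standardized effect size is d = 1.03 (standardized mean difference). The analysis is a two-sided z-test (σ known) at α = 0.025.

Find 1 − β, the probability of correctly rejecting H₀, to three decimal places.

Power ≈ 0.845

Noncentrality parameter: λ = d·√n = 1.03 × √10 = 3.2571
Two-sided α = 0.025 → critical value z_{0.0125} = 2.241.
Power = Φ(λ − 2.241) + Φ(−λ − 2.241) = Φ(1.016) + Φ(-5.499) = 0.8451 + 0.0000 = 0.8451.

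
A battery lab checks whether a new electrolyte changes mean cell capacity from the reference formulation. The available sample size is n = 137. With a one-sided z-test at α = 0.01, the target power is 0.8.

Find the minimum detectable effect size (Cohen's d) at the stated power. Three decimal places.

d ≈ 0.271

Need Φ(δ − 2.326) = 0.8, so δ = 2.326 + 0.842 = 3.168.
δ = d·√n ⇒ d = δ/√n = 3.168/√137 = 0.2707.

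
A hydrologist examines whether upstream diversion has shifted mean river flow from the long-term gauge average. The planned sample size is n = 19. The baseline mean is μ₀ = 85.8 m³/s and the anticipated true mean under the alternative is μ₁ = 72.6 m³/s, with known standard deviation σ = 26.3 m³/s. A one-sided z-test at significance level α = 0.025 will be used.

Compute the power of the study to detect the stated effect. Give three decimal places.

Standardized effect: d = |μ₁ − μ₀| / σ = |72.6 − 85.8| / 26.3 = 0.5019
Noncentrality parameter: δ = d·√n = 0.5019 × √19 = 2.1877
One-sided α = 0.025 → critical value z_{0.025} = 1.960.
Power = Φ(δ − 1.960) = Φ(0.228) = 0.5901.

Power ≈ 0.590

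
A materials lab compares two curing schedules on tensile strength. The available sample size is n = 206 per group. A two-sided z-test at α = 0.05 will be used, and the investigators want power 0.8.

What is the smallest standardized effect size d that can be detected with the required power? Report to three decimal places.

d ≈ 0.276

Required noncentrality: δ = z_{0.025} + z_{0.20} = 1.960 + 0.842 = 2.802.
(The second rejection-region term Φ(−δ − z_{α/2}) is negligible and dropped.)
δ = d·√(n/2) ⇒ d = δ/√(n/2) = 2.802/√(206/2) = 0.2760.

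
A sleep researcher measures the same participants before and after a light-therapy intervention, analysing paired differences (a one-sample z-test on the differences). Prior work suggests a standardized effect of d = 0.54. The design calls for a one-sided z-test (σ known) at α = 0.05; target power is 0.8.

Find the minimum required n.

For power 0.8 need Φ(δ − z_{0.05}) = 0.8, so δ = z_{0.05} + z_{0.20} = 1.645 + 0.842 = 2.486.
δ = d·√n ⇒ n = (δ/d)² = (2.486 / 0.54)² = 21.20.
Rounding up, n = 22.

n = 22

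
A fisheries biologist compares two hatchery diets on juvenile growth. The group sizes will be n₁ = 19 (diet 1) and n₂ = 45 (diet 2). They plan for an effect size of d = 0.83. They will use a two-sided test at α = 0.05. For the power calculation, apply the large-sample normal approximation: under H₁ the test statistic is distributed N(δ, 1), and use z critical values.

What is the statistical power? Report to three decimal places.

Power ≈ 0.859

Noncentrality parameter: δ = d / √(1/n₁ + 1/n₂) = 0.83 / √(1/19 + 1/45) = 3.0337
Critical value for a two-sided test at α = 0.05: z_{α/2} = 1.960.
Power = Φ(δ − 1.960) + Φ(−δ − 1.960) = Φ(1.074) + Φ(-4.994) = 0.8585 + 0.0000 = 0.8585.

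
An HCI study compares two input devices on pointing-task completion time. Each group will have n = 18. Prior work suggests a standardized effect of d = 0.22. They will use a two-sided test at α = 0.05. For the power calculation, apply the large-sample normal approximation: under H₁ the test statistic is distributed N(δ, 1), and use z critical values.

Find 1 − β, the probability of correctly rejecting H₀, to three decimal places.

Noncentrality parameter: δ = d·√(n/2) = 0.22 × √(18/2) = 0.6600
Critical value for a two-sided test at α = 0.05: z_{α/2} = 1.960.
Power = Φ(δ − 1.960) + Φ(−δ − 1.960) = Φ(-1.300) + Φ(-2.620) = 0.0968 + 0.0044 = 0.1012.

Power ≈ 0.101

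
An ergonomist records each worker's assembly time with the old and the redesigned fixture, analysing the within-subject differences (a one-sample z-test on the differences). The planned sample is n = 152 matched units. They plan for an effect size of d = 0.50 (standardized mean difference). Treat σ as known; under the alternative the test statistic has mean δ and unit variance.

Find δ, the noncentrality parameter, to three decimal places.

δ ≈ 6.164

The noncentrality parameter scales effect size by the design's sample-size factor: δ = d·√n = 0.50 × √152 = 6.1644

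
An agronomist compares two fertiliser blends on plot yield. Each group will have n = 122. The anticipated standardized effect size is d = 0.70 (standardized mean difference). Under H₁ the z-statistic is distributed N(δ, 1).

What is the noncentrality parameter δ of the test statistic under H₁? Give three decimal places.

δ ≈ 5.467

δ = d·√(n/2) = 0.70 × √(122/2) = 5.4672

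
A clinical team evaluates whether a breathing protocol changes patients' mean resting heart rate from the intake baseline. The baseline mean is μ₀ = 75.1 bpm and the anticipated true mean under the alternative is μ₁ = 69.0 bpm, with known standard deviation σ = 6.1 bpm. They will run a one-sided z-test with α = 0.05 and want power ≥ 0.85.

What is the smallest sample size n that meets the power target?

n = 8

Standardized effect: d = |μ₁ − μ₀| / σ = |69.0 − 75.1| / 6.1 = 1.0000
Set Φ(δ − 1.645) = 0.85; then δ − 1.645 = Φ⁻¹(0.85) = 1.036, giving δ = 2.681.
δ = d·√n ⇒ n = (δ/d)² = (2.681 / 1.0000)² = 7.19.
Round up to the next whole unit.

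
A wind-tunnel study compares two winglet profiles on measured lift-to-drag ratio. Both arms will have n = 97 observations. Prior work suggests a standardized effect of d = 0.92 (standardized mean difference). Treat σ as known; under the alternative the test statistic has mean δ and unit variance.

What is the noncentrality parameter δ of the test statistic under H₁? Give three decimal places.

δ ≈ 6.407

δ = d·√(n/2) = 0.92 × √(97/2) = 6.4071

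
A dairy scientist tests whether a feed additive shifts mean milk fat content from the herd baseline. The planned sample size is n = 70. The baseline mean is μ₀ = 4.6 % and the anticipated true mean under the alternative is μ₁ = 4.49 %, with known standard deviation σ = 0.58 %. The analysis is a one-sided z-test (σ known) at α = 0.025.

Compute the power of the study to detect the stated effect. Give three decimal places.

Power ≈ 0.355

Standardized effect: d = |μ₁ − μ₀| / σ = |4.49 − 4.6| / 0.58 = 0.1897
Noncentrality parameter: δ = d·√n = 0.1897 × √70 = 1.5868
Critical value for a one-sided test at α = 0.025: z_α = 1.960.
Power = P(Z > 1.960 − δ) = Φ(-0.373) = 0.3545.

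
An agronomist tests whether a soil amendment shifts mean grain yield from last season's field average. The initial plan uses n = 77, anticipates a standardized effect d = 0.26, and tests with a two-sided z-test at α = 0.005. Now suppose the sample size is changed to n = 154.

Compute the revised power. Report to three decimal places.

Power ≈ 0.663

With n = 154: δ = d·√n = 0.26 × √154 = 3.2265. Critical value z_{0.0025} = 2.807.
Revised power = Φ(δ − 2.807) + Φ(−δ − 2.807) = Φ(0.419) + Φ(-6.034) = 0.6626 + 0.0000 = 0.6626.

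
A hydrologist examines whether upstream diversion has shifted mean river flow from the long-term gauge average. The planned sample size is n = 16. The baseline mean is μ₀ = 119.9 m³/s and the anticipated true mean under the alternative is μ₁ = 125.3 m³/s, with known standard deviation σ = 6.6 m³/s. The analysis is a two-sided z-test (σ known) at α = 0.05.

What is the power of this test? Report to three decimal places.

Standardized effect: d = |μ₁ − μ₀| / σ = |125.3 − 119.9| / 6.6 = 0.8182
Noncentrality parameter: δ = d·√n = 0.8182 × √16 = 3.2727
Two-sided α = 0.05 → critical value z_{0.025} = 1.960.
Power = Φ(δ − 1.960) + Φ(−δ − 1.960) = Φ(1.313) + Φ(-5.233) = 0.9054 + 0.0000 = 0.9054.

Power ≈ 0.905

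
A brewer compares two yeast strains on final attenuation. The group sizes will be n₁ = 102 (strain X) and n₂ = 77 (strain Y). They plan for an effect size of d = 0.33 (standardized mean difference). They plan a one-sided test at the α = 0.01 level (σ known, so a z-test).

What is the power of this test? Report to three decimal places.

Power ≈ 0.444

Noncentrality parameter: λ = d / √(1/n₁ + 1/n₂) = 0.33 / √(1/102 + 1/77) = 2.1859
Critical value for a one-sided test at α = 0.01: z_α = 2.326.
Power = P(Z > 2.326 − λ) = Φ(-0.140) = 0.4442.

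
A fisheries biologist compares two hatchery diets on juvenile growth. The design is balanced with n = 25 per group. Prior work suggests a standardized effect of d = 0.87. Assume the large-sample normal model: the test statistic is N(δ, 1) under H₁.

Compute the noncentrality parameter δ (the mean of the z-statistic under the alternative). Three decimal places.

δ ≈ 3.076

The noncentrality parameter scales effect size by the design's sample-size factor: δ = d·√(n/2) = 0.87 × √(25/2) = 3.0759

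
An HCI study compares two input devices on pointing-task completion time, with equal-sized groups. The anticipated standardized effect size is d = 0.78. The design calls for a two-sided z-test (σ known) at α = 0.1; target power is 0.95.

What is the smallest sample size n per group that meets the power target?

n = 36 per group

Set Φ(δ − 1.645) = 0.95; then δ − 1.645 = Φ⁻¹(0.95) = 1.645, giving δ = 3.290.
(Ignoring the negligible lower-tail rejection probability gives the usual closed-form inversion.)
δ = d·√(n/2) ⇒ n = 2(δ/d)² = 2 × (3.290 / 0.78)² = 35.58.
Round up to the next whole unit.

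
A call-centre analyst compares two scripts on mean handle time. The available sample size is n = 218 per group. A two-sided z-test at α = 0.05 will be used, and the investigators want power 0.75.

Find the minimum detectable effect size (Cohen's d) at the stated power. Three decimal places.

d ≈ 0.252

Required noncentrality: δ = z_{0.025} + z_{0.25} = 1.960 + 0.674 = 2.634.
(The second rejection-region term Φ(−δ − z_{α/2}) is negligible and dropped.)
δ = d·√(n/2) ⇒ d = δ/√(n/2) = 2.634/√(218/2) = 0.2523.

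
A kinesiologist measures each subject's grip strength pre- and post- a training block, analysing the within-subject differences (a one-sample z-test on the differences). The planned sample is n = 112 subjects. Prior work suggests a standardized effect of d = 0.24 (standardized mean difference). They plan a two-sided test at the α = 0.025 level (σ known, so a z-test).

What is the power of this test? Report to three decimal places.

Power ≈ 0.617

Noncentrality parameter: δ = d·√n = 0.24 × √112 = 2.5399
Critical value for a two-sided test at α = 0.025: z_{α/2} = 2.241.
Power = Φ(δ − 2.241) + Φ(−δ − 2.241) = Φ(0.299) + Φ(-4.781) = 0.6173 + 0.0000 = 0.6173.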